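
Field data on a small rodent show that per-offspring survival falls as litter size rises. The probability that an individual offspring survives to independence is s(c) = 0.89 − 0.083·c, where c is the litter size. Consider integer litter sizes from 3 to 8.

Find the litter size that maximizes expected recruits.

Expected recruits = c × s(c):
  c=3: 3 × 0.641 = 1.923
  c=4: 4 × 0.558 = 2.232
  c=5: 5 × 0.475 = 2.375
  c=6: 6 × 0.392 = 2.352
  c=7: 7 × 0.309 = 2.163
  c=8: 8 × 0.226 = 1.808
Maximum at c = 5 (2.375 recruits).

5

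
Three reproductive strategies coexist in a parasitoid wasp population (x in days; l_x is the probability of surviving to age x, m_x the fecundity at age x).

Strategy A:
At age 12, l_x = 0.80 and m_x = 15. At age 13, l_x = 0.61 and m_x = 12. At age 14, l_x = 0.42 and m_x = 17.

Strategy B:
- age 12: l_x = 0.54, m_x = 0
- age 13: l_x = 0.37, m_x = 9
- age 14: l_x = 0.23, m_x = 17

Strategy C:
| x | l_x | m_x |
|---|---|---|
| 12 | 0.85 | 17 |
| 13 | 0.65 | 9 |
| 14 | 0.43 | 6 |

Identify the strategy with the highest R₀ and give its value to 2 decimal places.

26.46

Strategy A: R₀ = 0.80×15 + 0.61×12 + 0.42×17 = 26.4600
Strategy B: R₀ = 0.54×0 + 0.37×9 + 0.23×17 = 7.2400
Strategy C: R₀ = 0.85×17 + 0.65×9 + 0.43×6 = 22.8800
Highest R₀: strategy A with 26.4600.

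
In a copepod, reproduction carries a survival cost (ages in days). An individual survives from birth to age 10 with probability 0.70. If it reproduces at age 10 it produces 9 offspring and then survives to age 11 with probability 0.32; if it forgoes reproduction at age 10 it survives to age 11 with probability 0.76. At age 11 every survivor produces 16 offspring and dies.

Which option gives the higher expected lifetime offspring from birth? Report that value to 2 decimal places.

breed at age 10: R₀ = 0.70 × (9 + 0.32 × 16) = 0.70 × 14.1200 = 9.8840
delay to age 11: R₀ = 0.70 × (0.76 × 16) = 0.70 × 12.1600 = 8.5120
Higher: breed at age 10 (9.8840).

9.88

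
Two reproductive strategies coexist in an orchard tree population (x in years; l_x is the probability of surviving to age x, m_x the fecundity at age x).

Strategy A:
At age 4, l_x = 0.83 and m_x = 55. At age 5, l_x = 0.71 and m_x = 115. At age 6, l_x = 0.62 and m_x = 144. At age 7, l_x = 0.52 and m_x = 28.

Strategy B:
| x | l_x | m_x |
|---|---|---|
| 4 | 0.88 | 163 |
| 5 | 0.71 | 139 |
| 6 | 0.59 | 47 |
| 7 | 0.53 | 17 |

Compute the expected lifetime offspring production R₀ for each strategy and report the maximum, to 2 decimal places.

278.87

Strategy A: R₀ = 0.83×55 + 0.71×115 + 0.62×144 + 0.52×28 = 231.1400
Strategy B: R₀ = 0.88×163 + 0.71×139 + 0.59×47 + 0.53×17 = 278.8700
Highest R₀: strategy B with 278.8700.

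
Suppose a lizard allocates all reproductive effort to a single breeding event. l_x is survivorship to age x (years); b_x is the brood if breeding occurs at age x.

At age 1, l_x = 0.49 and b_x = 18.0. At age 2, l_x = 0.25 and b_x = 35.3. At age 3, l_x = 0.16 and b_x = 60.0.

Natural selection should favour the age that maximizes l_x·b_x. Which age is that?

3

Expected offspring if breeding at age x = l_x × b_x:
  age 1: 0.49 × 18.0 = 8.820
  age 2: 0.25 × 35.3 = 8.825
  age 3: 0.16 × 60.0 = 9.600
Maximum at age 3 (9.600).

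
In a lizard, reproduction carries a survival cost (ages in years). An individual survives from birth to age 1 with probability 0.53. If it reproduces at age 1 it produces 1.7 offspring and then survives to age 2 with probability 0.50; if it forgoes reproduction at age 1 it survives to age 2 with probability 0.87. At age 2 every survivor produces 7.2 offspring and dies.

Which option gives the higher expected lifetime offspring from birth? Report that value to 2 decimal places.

breed at age 1: R₀ = 0.53 × (1.7 + 0.50 × 7.2) = 0.53 × 5.3000 = 2.8090
delay to age 2: R₀ = 0.53 × (0.87 × 7.2) = 0.53 × 6.2640 = 3.3199
Higher: delay to age 2 (3.3199).

3.32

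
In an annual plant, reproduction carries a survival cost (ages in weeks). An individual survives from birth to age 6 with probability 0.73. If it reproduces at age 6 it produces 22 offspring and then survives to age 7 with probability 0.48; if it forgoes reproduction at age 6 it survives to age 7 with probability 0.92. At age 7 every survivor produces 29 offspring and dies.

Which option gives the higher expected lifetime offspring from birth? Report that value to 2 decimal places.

breed at age 6: R₀ = 0.73 × (22 + 0.48 × 29) = 0.73 × 35.9200 = 26.2216
delay to age 7: R₀ = 0.73 × (0.92 × 29) = 0.73 × 26.6800 = 19.4764
Higher: breed at age 6 (26.2216).

26.22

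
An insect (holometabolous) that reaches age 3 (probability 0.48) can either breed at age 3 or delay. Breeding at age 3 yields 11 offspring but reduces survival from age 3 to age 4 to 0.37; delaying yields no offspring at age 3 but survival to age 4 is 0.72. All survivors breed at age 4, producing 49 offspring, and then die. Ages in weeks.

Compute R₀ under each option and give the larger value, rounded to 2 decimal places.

breed at age 3: R₀ = 0.48 × (11 + 0.37 × 49) = 0.48 × 29.1300 = 13.9824
delay to age 4: R₀ = 0.48 × (0.72 × 49) = 0.48 × 35.2800 = 16.9344
Higher: delay to age 4 (16.9344).

16.93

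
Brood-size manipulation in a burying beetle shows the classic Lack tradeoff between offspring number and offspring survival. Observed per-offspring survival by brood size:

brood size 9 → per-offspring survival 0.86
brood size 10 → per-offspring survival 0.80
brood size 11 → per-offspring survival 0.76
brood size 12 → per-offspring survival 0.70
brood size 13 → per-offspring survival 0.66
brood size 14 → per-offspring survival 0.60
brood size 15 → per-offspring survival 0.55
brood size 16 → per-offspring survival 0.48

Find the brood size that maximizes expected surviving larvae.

Expected surviving larvae = c × s(c):
  c=9: 9 × 0.86 = 7.740
  c=10: 10 × 0.80 = 8.000
  c=11: 11 × 0.76 = 8.360
  c=12: 12 × 0.70 = 8.400
  c=13: 13 × 0.66 = 8.580
  c=14: 14 × 0.60 = 8.400
  c=15: 15 × 0.55 = 8.250
  c=16: 16 × 0.48 = 7.680
Maximum at c = 13 (8.580 surviving larvae).

13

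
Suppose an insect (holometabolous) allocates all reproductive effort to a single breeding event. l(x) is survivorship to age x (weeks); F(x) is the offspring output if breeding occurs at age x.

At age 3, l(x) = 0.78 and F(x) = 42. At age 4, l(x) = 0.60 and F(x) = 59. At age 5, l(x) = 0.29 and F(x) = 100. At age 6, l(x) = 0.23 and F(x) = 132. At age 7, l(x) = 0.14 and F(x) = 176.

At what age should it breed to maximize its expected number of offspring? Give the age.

4

Expected offspring if breeding at age x = l(x) × F(x):
  age 3: 0.78 × 42 = 32.760
  age 4: 0.60 × 59 = 35.400
  age 5: 0.29 × 100 = 29.000
  age 6: 0.23 × 132 = 30.360
  age 7: 0.14 × 176 = 24.640
Maximum at age 4 (35.400).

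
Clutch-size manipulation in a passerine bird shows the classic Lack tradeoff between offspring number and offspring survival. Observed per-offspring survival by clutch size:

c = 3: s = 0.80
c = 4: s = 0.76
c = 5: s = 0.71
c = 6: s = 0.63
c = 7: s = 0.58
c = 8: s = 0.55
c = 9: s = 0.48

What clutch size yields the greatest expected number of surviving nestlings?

Expected surviving nestlings = c × s(c):
  c=3: 3 × 0.80 = 2.400
  c=4: 4 × 0.76 = 3.040
  c=5: 5 × 0.71 = 3.550
  c=6: 6 × 0.63 = 3.780
  c=7: 7 × 0.58 = 4.060
  c=8: 8 × 0.55 = 4.400
  c=9: 9 × 0.48 = 4.320
Maximum at c = 8 (4.400 surviving nestlings).

8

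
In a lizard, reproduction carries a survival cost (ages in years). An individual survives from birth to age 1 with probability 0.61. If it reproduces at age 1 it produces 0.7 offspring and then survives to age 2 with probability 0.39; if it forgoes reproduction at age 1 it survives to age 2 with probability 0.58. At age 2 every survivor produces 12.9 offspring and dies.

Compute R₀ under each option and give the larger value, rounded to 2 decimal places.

4.56

breed at age 1: R₀ = 0.61 × (0.7 + 0.39 × 12.9) = 0.61 × 5.7310 = 3.4959
delay to age 2: R₀ = 0.61 × (0.58 × 12.9) = 0.61 × 7.4820 = 4.5640
Higher: delay to age 2 (4.5640).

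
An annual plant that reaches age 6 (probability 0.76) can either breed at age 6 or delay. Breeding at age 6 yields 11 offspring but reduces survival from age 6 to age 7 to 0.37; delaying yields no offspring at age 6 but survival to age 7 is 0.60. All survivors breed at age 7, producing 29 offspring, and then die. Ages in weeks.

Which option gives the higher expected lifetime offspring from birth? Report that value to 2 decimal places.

16.51

breed at age 6: R₀ = 0.76 × (11 + 0.37 × 29) = 0.76 × 21.7300 = 16.5148
delay to age 7: R₀ = 0.76 × (0.60 × 29) = 0.76 × 17.4000 = 13.2240
Higher: breed at age 6 (16.5148).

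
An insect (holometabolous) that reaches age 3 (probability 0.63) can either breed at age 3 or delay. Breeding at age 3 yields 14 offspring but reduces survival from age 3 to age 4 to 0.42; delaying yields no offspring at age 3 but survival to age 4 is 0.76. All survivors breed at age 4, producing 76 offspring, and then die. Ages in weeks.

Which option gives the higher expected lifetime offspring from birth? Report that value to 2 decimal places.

breed at age 3: R₀ = 0.63 × (14 + 0.42 × 76) = 0.63 × 45.9200 = 28.9296
delay to age 4: R₀ = 0.63 × (0.76 × 76) = 0.63 × 57.7600 = 36.3888
Higher: delay to age 4 (36.3888).

36.39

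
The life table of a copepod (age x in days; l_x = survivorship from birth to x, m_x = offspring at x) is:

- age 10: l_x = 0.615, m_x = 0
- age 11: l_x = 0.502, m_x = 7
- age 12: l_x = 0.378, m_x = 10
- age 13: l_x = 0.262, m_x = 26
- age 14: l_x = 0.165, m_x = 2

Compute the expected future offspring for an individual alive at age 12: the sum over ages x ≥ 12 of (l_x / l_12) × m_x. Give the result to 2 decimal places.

l_12 = 0.378. Conditional survival from age 12 to x is l_x / l_12.
  x=12: (0.378/0.378) × 10 = 10.0000
  x=13: (0.262/0.378) × 26 = 18.0212
  x=14: (0.165/0.378) × 2 = 0.8730
Sum = 10.0000 + 18.0212 + 0.8730 = 28.8942

28.89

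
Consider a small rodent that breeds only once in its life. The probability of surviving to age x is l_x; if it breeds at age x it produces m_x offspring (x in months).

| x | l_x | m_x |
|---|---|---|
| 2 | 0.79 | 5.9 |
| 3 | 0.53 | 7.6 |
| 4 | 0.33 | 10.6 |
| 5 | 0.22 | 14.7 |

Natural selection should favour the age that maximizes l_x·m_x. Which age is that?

Expected offspring if breeding at age x = l_x × m_x:
  age 2: 0.79 × 5.9 = 4.661
  age 3: 0.53 × 7.6 = 4.028
  age 4: 0.33 × 10.6 = 3.498
  age 5: 0.22 × 14.7 = 3.234
Maximum at age 2 (4.661).

2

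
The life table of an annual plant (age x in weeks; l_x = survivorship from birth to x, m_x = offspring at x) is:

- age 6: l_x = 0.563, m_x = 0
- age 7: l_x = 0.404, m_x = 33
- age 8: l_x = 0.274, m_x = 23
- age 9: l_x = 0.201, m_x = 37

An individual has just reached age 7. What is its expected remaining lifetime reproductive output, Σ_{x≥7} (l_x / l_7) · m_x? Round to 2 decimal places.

67.01

l_7 = 0.404. Conditional survival from age 7 to x is l_x / l_7.
  x=7: (0.404/0.404) × 33 = 33.0000
  x=8: (0.274/0.404) × 23 = 15.5990
  x=9: (0.201/0.404) × 37 = 18.4084
Sum = 33.0000 + 15.5990 + 18.4084 = 67.0074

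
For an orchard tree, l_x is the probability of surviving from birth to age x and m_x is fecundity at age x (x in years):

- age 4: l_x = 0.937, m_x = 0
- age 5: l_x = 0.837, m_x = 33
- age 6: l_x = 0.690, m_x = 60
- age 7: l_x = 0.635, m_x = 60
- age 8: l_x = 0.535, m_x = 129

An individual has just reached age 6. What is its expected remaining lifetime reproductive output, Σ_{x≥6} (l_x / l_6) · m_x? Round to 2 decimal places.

215.24

l_6 = 0.690. Conditional survival from age 6 to x is l_x / l_6.
  x=6: (0.690/0.690) × 60 = 60.0000
  x=7: (0.635/0.690) × 60 = 55.2174
  x=8: (0.535/0.690) × 129 = 100.0217
Sum = 60.0000 + 55.2174 + 100.0217 = 215.2391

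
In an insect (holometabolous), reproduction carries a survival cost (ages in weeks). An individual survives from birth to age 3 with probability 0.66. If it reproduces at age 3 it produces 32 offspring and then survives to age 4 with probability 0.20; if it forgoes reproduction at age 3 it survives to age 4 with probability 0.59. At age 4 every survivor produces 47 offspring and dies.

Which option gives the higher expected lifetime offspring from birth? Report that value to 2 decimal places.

27.32

breed at age 3: R₀ = 0.66 × (32 + 0.20 × 47) = 0.66 × 41.4000 = 27.3240
delay to age 4: R₀ = 0.66 × (0.59 × 47) = 0.66 × 27.7300 = 18.3018
Higher: breed at age 3 (27.3240).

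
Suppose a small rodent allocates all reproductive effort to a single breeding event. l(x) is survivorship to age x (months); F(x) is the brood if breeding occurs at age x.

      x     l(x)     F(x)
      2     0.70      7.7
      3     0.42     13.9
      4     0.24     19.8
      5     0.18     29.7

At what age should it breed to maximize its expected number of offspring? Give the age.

Expected offspring if breeding at age x = l(x) × F(x):
  age 2: 0.70 × 7.7 = 5.390
  age 3: 0.42 × 13.9 = 5.838
  age 4: 0.24 × 19.8 = 4.752
  age 5: 0.18 × 29.7 = 5.346
Maximum at age 3 (5.838).

3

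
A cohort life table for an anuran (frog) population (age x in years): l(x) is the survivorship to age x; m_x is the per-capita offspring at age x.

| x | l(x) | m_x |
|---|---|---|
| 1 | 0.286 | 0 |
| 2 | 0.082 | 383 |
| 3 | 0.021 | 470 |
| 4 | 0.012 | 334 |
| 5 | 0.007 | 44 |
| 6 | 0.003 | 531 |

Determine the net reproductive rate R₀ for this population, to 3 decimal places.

R₀ = Σ l(x) m_x:
  age 1: 0.286 × 0 = 0.0000
  age 2: 0.082 × 383 = 31.4060
  age 3: 0.021 × 470 = 9.8700
  age 4: 0.012 × 334 = 4.0080
  age 5: 0.007 × 44 = 0.3080
  age 6: 0.003 × 531 = 1.5930
R₀ = 0.0000 + 31.4060 + 9.8700 + 4.0080 + 0.3080 + 1.5930 = 47.1850

47.185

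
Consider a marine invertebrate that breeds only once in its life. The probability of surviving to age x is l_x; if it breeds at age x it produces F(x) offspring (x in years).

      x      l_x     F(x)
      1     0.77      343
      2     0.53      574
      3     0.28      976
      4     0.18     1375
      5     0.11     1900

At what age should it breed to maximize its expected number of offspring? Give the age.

2

Expected offspring if breeding at age x = l_x × F(x):
  age 1: 0.77 × 343 = 264.110
  age 2: 0.53 × 574 = 304.220
  age 3: 0.28 × 976 = 273.280
  age 4: 0.18 × 1375 = 247.500
  age 5: 0.11 × 1900 = 209.000
Maximum at age 2 (304.220).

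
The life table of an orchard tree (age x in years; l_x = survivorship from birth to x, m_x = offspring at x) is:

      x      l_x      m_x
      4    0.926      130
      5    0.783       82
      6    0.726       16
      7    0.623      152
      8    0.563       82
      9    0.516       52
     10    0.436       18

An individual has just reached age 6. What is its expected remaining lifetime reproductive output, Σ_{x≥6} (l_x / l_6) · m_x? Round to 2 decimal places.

257.79

l_6 = 0.726. Conditional survival from age 6 to x is l_x / l_6.
  x=6: (0.726/0.726) × 16 = 16.0000
  x=7: (0.623/0.726) × 152 = 130.4353
  x=8: (0.563/0.726) × 82 = 63.5895
  x=9: (0.516/0.726) × 52 = 36.9587
  x=10: (0.436/0.726) × 18 = 10.8099
Sum = 16.0000 + 130.4353 + 63.5895 + 36.9587 + 10.8099 = 257.7934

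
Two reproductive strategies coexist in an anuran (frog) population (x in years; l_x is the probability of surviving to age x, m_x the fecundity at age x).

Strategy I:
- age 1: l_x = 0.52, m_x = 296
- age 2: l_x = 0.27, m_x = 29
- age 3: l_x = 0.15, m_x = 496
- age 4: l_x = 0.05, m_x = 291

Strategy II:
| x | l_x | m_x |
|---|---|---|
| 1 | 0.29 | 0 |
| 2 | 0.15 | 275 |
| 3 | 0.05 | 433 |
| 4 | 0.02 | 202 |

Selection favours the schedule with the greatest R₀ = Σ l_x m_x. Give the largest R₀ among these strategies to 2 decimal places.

Strategy I: R₀ = 0.52×296 + 0.27×29 + 0.15×496 + 0.05×291 = 250.7000
Strategy II: R₀ = 0.29×0 + 0.15×275 + 0.05×433 + 0.02×202 = 66.9400
Highest R₀: strategy I with 250.7000.

250.70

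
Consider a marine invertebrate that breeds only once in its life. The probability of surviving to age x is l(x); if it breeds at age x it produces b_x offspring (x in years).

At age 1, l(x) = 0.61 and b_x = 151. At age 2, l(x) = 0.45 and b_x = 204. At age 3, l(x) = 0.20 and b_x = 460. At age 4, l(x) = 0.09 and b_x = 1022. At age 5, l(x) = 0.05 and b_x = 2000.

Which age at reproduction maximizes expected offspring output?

5

Expected offspring if breeding at age x = l(x) × b_x:
  age 1: 0.61 × 151 = 92.110
  age 2: 0.45 × 204 = 91.800
  age 3: 0.20 × 460 = 92.000
  age 4: 0.09 × 1022 = 91.980
  age 5: 0.05 × 2000 = 100.000
Maximum at age 5 (100.000).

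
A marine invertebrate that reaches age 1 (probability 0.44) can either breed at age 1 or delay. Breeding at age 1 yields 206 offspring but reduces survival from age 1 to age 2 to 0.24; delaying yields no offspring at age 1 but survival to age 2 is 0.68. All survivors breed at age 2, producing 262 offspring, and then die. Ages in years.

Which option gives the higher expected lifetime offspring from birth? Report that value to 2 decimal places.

breed at age 1: R₀ = 0.44 × (206 + 0.24 × 262) = 0.44 × 268.8800 = 118.3072
delay to age 2: R₀ = 0.44 × (0.68 × 262) = 0.44 × 178.1600 = 78.3904
Higher: breed at age 1 (118.3072).

118.31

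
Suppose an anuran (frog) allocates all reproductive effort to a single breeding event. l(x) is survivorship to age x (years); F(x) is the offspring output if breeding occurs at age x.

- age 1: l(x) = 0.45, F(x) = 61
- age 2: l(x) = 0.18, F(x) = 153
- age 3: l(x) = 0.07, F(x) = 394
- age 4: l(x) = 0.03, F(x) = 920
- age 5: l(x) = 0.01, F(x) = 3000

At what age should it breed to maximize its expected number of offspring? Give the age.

Expected offspring if breeding at age x = l(x) × F(x):
  age 1: 0.45 × 61 = 27.450
  age 2: 0.18 × 153 = 27.540
  age 3: 0.07 × 394 = 27.580
  age 4: 0.03 × 920 = 27.600
  age 5: 0.01 × 3000 = 30.000
Maximum at age 5 (30.000).

5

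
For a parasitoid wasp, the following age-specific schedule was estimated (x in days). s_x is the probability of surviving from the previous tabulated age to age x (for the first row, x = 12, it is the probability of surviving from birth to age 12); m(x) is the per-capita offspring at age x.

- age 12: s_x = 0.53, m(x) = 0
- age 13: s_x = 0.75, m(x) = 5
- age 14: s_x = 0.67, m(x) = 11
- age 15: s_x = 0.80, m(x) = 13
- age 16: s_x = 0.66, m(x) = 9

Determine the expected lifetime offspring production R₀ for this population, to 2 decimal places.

8.95

Survivorship from birth: l_x = s_12·s_13·…·s_x.
  l_12 = 0.53000
  l_13 = 0.39750
  l_14 = 0.26633
  l_15 = 0.21306
  l_16 = 0.14062
R₀ = Σ l_x m(x):
  age 12: 0.53000 × 0 = 0.0000
  age 13: 0.39750 × 5 = 1.9875
  age 14: 0.26633 × 11 = 2.9296
  age 15: 0.21306 × 13 = 2.7698
  age 16: 0.14062 × 9 = 1.2656
R₀ = 0.0000 + 1.9875 + 2.9296 + 2.7698 + 1.2656 = 8.9525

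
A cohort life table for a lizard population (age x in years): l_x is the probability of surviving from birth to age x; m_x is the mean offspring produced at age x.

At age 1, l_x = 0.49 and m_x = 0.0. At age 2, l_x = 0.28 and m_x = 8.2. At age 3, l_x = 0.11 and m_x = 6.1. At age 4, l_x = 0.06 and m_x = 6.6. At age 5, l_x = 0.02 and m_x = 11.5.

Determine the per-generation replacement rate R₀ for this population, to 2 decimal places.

3.59

R₀ = Σ l_x m_x:
  age 1: 0.49 × 0.0 = 0.0000
  age 2: 0.28 × 8.2 = 2.2960
  age 3: 0.11 × 6.1 = 0.6710
  age 4: 0.06 × 6.6 = 0.3960
  age 5: 0.02 × 11.5 = 0.2300
R₀ = 0.0000 + 2.2960 + 0.6710 + 0.3960 + 0.2300 = 3.5930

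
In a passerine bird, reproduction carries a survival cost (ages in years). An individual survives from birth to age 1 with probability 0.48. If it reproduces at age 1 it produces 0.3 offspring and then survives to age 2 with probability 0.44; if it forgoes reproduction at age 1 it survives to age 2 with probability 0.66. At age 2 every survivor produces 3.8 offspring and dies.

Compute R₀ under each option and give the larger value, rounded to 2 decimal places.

breed at age 1: R₀ = 0.48 × (0.3 + 0.44 × 3.8) = 0.48 × 1.9720 = 0.9466
delay to age 2: R₀ = 0.48 × (0.66 × 3.8) = 0.48 × 2.5080 = 1.2038
Higher: delay to age 2 (1.2038).

1.20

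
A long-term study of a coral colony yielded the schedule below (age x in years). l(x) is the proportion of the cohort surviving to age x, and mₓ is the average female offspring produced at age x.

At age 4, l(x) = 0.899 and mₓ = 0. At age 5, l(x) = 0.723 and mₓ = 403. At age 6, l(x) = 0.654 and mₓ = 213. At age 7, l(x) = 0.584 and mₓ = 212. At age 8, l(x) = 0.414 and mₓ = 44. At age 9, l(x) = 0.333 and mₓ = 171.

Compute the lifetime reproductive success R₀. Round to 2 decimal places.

629.64

R₀ = Σ l(x) mₓ:
  age 4: 0.899 × 0 = 0.0000
  age 5: 0.723 × 403 = 291.3690
  age 6: 0.654 × 213 = 139.3020
  age 7: 0.584 × 212 = 123.8080
  age 8: 0.414 × 44 = 18.2160
  age 9: 0.333 × 171 = 56.9430
R₀ = 0.0000 + 291.3690 + 139.3020 + 123.8080 + 18.2160 + 56.9430 = 629.6380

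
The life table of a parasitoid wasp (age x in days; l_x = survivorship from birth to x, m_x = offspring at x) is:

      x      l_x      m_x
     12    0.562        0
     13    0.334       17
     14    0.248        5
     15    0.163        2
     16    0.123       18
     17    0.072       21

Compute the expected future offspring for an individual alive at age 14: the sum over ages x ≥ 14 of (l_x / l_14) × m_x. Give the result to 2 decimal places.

l_14 = 0.248. Conditional survival from age 14 to x is l_x / l_14.
  x=14: (0.248/0.248) × 5 = 5.0000
  x=15: (0.163/0.248) × 2 = 1.3145
  x=16: (0.123/0.248) × 18 = 8.9274
  x=17: (0.072/0.248) × 21 = 6.0968
Sum = 5.0000 + 1.3145 + 8.9274 + 6.0968 = 21.3387

21.34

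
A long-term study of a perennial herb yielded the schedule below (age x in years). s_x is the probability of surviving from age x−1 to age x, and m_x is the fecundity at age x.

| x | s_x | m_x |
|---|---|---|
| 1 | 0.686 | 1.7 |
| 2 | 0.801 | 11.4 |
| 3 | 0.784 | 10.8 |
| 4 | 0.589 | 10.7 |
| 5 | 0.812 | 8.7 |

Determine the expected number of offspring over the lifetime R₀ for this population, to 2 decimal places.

16.59

Survivorship from birth: l_x = s_1·s_2·…·s_x.
  l_1 = 0.68600
  l_2 = 0.54949
  l_3 = 0.43080
  l_4 = 0.25374
  l_5 = 0.20604
R₀ = Σ l_x m_x:
  age 1: 0.68600 × 1.7 = 1.1662
  age 2: 0.54949 × 11.4 = 6.2642
  age 3: 0.43080 × 10.8 = 4.6526
  age 4: 0.25374 × 10.7 = 2.7150
  age 5: 0.20604 × 8.7 = 1.7925
R₀ = 1.1662 + 6.2642 + 4.6526 + 2.7150 + 1.7925 = 16.5906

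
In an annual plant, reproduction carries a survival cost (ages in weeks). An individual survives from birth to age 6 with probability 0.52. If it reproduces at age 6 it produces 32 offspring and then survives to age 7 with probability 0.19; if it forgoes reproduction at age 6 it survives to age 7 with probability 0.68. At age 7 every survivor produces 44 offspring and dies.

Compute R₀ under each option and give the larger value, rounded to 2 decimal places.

20.99

breed at age 6: R₀ = 0.52 × (32 + 0.19 × 44) = 0.52 × 40.3600 = 20.9872
delay to age 7: R₀ = 0.52 × (0.68 × 44) = 0.52 × 29.9200 = 15.5584
Higher: breed at age 6 (20.9872).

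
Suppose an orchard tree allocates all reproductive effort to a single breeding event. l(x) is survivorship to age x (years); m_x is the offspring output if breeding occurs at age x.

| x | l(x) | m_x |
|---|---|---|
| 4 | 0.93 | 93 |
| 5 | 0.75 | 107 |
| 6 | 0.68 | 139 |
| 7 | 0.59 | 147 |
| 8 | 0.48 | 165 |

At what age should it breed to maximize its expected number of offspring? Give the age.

6

Expected offspring if breeding at age x = l(x) × m_x:
  age 4: 0.93 × 93 = 86.490
  age 5: 0.75 × 107 = 80.250
  age 6: 0.68 × 139 = 94.520
  age 7: 0.59 × 147 = 86.730
  age 8: 0.48 × 165 = 79.200
Maximum at age 6 (94.520).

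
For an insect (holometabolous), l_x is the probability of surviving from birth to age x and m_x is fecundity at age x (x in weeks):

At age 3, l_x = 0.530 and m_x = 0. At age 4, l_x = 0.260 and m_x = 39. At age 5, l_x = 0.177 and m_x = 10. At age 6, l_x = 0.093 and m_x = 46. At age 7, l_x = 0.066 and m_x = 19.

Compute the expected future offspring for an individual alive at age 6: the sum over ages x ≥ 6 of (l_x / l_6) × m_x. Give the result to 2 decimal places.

l_6 = 0.093. Conditional survival from age 6 to x is l_x / l_6.
  x=6: (0.093/0.093) × 46 = 46.0000
  x=7: (0.066/0.093) × 19 = 13.4839
Sum = 46.0000 + 13.4839 = 59.4839

59.48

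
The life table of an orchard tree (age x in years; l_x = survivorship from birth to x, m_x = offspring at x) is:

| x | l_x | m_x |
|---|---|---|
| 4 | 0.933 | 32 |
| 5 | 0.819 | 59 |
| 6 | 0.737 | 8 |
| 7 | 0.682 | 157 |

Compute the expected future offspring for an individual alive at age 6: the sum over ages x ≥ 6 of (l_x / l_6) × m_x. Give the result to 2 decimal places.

l_6 = 0.737. Conditional survival from age 6 to x is l_x / l_6.
  x=6: (0.737/0.737) × 8 = 8.0000
  x=7: (0.682/0.737) × 157 = 145.2836
Sum = 8.0000 + 145.2836 = 153.2836

153.28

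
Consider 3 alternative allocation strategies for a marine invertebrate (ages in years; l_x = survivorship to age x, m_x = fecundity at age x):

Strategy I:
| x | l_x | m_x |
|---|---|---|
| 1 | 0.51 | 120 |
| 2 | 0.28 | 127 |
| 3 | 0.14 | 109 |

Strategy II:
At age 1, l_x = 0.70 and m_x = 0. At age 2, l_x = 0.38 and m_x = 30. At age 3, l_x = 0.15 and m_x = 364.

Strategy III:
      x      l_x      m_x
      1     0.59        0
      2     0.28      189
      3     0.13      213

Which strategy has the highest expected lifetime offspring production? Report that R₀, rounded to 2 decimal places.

Strategy I: R₀ = 0.51×120 + 0.28×127 + 0.14×109 = 112.0200
Strategy II: R₀ = 0.70×0 + 0.38×30 + 0.15×364 = 66.0000
Strategy III: R₀ = 0.59×0 + 0.28×189 + 0.13×213 = 80.6100
Highest R₀: strategy I with 112.0200.

112.02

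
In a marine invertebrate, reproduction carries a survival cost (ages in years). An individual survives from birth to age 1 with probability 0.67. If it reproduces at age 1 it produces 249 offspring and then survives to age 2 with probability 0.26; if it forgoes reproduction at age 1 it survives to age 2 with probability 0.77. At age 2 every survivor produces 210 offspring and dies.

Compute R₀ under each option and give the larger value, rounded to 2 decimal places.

203.41

breed at age 1: R₀ = 0.67 × (249 + 0.26 × 210) = 0.67 × 303.6000 = 203.4120
delay to age 2: R₀ = 0.67 × (0.77 × 210) = 0.67 × 161.7000 = 108.3390
Higher: breed at age 1 (203.4120).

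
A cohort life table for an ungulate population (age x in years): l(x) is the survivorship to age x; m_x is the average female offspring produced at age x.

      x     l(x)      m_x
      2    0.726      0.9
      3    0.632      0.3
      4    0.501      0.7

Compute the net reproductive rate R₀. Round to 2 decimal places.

R₀ = Σ l(x) m_x:
  age 2: 0.726 × 0.9 = 0.6534
  age 3: 0.632 × 0.3 = 0.1896
  age 4: 0.501 × 0.7 = 0.3507
R₀ = 0.6534 + 0.1896 + 0.3507 = 1.1937

1.19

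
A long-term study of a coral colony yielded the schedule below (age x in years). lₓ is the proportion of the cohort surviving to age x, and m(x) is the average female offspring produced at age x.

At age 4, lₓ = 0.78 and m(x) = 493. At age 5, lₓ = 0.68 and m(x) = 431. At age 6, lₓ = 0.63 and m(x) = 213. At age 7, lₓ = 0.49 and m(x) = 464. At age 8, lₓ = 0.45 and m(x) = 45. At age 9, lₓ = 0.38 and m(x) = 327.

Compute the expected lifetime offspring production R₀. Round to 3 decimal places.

1183.680

R₀ = Σ lₓ m(x):
  age 4: 0.78 × 493 = 384.5400
  age 5: 0.68 × 431 = 293.0800
  age 6: 0.63 × 213 = 134.1900
  age 7: 0.49 × 464 = 227.3600
  age 8: 0.45 × 45 = 20.2500
  age 9: 0.38 × 327 = 124.2600
R₀ = 384.5400 + 293.0800 + 134.1900 + 227.3600 + 20.2500 + 124.2600 = 1183.6800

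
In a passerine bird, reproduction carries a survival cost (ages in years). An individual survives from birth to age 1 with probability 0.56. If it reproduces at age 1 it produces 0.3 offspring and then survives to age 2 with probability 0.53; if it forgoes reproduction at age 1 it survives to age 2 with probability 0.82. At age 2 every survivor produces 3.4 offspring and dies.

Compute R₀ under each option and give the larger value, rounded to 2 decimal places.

breed at age 1: R₀ = 0.56 × (0.3 + 0.53 × 3.4) = 0.56 × 2.1020 = 1.1771
delay to age 2: R₀ = 0.56 × (0.82 × 3.4) = 0.56 × 2.7880 = 1.5613
Higher: delay to age 2 (1.5613).

1.56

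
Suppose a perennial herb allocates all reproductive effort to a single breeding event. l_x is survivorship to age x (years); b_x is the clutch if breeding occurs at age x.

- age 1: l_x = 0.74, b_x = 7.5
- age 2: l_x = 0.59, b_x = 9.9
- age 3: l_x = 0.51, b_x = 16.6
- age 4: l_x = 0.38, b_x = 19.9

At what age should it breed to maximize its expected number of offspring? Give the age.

Expected offspring if breeding at age x = l_x × b_x:
  age 1: 0.74 × 7.5 = 5.550
  age 2: 0.59 × 9.9 = 5.841
  age 3: 0.51 × 16.6 = 8.466
  age 4: 0.38 × 19.9 = 7.562
Maximum at age 3 (8.466).

3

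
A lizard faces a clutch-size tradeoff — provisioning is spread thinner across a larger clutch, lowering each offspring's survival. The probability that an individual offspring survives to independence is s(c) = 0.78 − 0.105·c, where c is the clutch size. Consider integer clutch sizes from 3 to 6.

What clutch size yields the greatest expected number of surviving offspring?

Expected surviving offspring = c × s(c):
  c=3: 3 × 0.465 = 1.395
  c=4: 4 × 0.360 = 1.440
  c=5: 5 × 0.255 = 1.275
  c=6: 6 × 0.150 = 0.900
Maximum at c = 4 (1.440 surviving offspring).

4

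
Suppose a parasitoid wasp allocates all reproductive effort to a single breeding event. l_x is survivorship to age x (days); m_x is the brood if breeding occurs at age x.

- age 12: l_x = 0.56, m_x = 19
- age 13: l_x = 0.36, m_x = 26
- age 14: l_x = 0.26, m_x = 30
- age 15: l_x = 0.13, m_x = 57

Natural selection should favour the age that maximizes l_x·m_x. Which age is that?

Expected offspring if breeding at age x = l_x × m_x:
  age 12: 0.56 × 19 = 10.640
  age 13: 0.36 × 26 = 9.360
  age 14: 0.26 × 30 = 7.800
  age 15: 0.13 × 57 = 7.410
Maximum at age 12 (10.640).

12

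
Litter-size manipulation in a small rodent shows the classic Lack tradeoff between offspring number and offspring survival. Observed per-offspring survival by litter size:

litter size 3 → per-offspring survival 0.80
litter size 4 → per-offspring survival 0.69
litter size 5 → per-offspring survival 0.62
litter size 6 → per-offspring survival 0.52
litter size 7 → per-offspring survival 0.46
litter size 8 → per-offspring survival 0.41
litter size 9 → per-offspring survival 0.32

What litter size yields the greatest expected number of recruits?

8

Expected recruits = c × s(c):
  c=3: 3 × 0.80 = 2.400
  c=4: 4 × 0.69 = 2.760
  c=5: 5 × 0.62 = 3.100
  c=6: 6 × 0.52 = 3.120
  c=7: 7 × 0.46 = 3.220
  c=8: 8 × 0.41 = 3.280
  c=9: 9 × 0.32 = 2.880
Maximum at c = 8 (3.280 recruits).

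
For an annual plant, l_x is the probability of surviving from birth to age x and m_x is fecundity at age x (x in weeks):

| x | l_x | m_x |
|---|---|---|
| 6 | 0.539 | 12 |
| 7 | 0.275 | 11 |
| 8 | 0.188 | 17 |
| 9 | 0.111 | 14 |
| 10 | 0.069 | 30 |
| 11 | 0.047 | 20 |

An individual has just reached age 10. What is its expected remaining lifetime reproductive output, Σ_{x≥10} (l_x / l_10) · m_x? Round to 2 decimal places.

l_10 = 0.069. Conditional survival from age 10 to x is l_x / l_10.
  x=10: (0.069/0.069) × 30 = 30.0000
  x=11: (0.047/0.069) × 20 = 13.6232
Sum = 30.0000 + 13.6232 = 43.6232

43.62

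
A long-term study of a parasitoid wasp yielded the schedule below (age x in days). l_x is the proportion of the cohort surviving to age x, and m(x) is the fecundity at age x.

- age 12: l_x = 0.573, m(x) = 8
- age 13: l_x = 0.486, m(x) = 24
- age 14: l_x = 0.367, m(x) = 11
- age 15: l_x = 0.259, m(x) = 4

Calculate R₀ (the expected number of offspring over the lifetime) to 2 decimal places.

R₀ = Σ l_x m(x):
  age 12: 0.573 × 8 = 4.5840
  age 13: 0.486 × 24 = 11.6640
  age 14: 0.367 × 11 = 4.0370
  age 15: 0.259 × 4 = 1.0360
R₀ = 4.5840 + 11.6640 + 4.0370 + 1.0360 = 21.3210

21.32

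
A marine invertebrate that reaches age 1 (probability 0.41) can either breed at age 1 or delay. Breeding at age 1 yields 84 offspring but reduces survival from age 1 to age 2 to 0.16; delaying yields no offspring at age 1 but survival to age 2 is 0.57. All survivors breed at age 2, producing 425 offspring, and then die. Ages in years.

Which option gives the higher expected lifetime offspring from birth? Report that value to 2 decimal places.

breed at age 1: R₀ = 0.41 × (84 + 0.16 × 425) = 0.41 × 152.0000 = 62.3200
delay to age 2: R₀ = 0.41 × (0.57 × 425) = 0.41 × 242.2500 = 99.3225
Higher: delay to age 2 (99.3225).

99.32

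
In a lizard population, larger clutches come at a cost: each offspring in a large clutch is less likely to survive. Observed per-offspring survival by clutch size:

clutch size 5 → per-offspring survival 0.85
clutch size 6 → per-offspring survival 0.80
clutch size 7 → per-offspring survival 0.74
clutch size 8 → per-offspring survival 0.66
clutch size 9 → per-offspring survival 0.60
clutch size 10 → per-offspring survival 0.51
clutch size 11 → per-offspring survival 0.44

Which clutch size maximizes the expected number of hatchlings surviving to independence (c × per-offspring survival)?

Expected hatchlings surviving to independence = c × s(c):
  c=5: 5 × 0.85 = 4.250
  c=6: 6 × 0.80 = 4.800
  c=7: 7 × 0.74 = 5.180
  c=8: 8 × 0.66 = 5.280
  c=9: 9 × 0.60 = 5.400
  c=10: 10 × 0.51 = 5.100
  c=11: 11 × 0.44 = 4.840
Maximum at c = 9 (5.400 hatchlings surviving to independence).

9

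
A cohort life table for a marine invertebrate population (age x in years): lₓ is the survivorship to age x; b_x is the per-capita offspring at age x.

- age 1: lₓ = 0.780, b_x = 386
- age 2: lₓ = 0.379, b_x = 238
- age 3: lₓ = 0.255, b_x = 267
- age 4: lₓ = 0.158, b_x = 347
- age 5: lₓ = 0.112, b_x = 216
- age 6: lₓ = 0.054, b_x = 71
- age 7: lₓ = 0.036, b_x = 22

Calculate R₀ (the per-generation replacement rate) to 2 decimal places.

R₀ = Σ lₓ b_x:
  age 1: 0.780 × 386 = 301.0800
  age 2: 0.379 × 238 = 90.2020
  age 3: 0.255 × 267 = 68.0850
  age 4: 0.158 × 347 = 54.8260
  age 5: 0.112 × 216 = 24.1920
  age 6: 0.054 × 71 = 3.8340
  age 7: 0.036 × 22 = 0.7920
R₀ = 301.0800 + 90.2020 + 68.0850 + 54.8260 + 24.1920 + 3.8340 + 0.7920 = 543.0110

543.01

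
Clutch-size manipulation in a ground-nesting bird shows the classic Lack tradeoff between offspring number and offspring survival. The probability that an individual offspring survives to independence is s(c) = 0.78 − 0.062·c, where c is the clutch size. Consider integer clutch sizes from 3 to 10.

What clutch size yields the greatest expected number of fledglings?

6

Expected fledglings = c × s(c):
  c=3: 3 × 0.594 = 1.782
  c=4: 4 × 0.532 = 2.128
  c=5: 5 × 0.470 = 2.350
  c=6: 6 × 0.408 = 2.448
  c=7: 7 × 0.346 = 2.422
  c=8: 8 × 0.284 = 2.272
  c=9: 9 × 0.222 = 1.998
  c=10: 10 × 0.160 = 1.600
Maximum at c = 6 (2.448 fledglings).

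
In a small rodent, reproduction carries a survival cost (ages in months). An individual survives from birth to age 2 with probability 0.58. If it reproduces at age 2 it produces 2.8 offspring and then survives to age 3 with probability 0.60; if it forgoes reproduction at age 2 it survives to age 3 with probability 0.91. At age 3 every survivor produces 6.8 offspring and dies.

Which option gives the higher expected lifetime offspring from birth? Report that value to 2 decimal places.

breed at age 2: R₀ = 0.58 × (2.8 + 0.60 × 6.8) = 0.58 × 6.8800 = 3.9904
delay to age 3: R₀ = 0.58 × (0.91 × 6.8) = 0.58 × 6.1880 = 3.5890
Higher: breed at age 2 (3.9904).

3.99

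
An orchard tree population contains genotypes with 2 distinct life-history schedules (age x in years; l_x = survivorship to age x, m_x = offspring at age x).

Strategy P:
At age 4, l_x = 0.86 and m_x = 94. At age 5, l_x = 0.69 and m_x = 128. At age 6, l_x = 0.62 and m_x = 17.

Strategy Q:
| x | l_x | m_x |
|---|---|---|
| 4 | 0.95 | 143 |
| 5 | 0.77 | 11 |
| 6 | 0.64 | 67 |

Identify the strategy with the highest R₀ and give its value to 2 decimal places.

Strategy P: R₀ = 0.86×94 + 0.69×128 + 0.62×17 = 179.7000
Strategy Q: R₀ = 0.95×143 + 0.77×11 + 0.64×67 = 187.2000
Highest R₀: strategy Q with 187.2000.

187.20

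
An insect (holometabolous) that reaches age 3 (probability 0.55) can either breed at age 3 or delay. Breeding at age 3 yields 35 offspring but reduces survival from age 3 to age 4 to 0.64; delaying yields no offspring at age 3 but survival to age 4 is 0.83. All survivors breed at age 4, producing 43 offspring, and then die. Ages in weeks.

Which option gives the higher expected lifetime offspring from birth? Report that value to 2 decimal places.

34.39

breed at age 3: R₀ = 0.55 × (35 + 0.64 × 43) = 0.55 × 62.5200 = 34.3860
delay to age 4: R₀ = 0.55 × (0.83 × 43) = 0.55 × 35.6900 = 19.6295
Higher: breed at age 3 (34.3860).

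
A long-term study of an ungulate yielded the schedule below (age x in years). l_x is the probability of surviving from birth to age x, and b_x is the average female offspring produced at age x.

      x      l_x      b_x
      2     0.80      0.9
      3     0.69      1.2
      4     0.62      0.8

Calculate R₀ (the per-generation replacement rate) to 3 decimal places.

R₀ = Σ l_x b_x:
  age 2: 0.80 × 0.9 = 0.7200
  age 3: 0.69 × 1.2 = 0.8280
  age 4: 0.62 × 0.8 = 0.4960
R₀ = 0.7200 + 0.8280 + 0.4960 = 2.0440

2.044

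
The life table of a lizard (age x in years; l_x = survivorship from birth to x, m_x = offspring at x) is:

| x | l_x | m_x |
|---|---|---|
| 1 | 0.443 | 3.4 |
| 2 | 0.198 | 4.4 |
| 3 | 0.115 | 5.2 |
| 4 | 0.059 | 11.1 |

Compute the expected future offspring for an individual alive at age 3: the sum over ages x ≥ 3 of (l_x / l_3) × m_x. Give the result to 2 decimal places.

l_3 = 0.115. Conditional survival from age 3 to x is l_x / l_3.
  x=3: (0.115/0.115) × 5.2 = 5.2000
  x=4: (0.059/0.115) × 11.1 = 5.6948
Sum = 5.2000 + 5.6948 = 10.8948

10.89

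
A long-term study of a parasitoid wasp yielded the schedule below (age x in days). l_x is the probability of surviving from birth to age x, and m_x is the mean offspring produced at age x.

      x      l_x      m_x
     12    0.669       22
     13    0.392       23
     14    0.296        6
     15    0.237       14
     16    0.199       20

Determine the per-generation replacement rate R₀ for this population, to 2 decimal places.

32.81

R₀ = Σ l_x m_x:
  age 12: 0.669 × 22 = 14.7180
  age 13: 0.392 × 23 = 9.0160
  age 14: 0.296 × 6 = 1.7760
  age 15: 0.237 × 14 = 3.3180
  age 16: 0.199 × 20 = 3.9800
R₀ = 14.7180 + 9.0160 + 1.7760 + 3.3180 + 3.9800 = 32.8080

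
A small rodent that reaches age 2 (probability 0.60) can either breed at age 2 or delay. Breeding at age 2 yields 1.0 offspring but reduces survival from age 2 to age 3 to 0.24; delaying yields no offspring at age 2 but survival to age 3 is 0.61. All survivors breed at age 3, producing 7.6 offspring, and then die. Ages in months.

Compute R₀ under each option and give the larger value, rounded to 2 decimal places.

2.78

breed at age 2: R₀ = 0.60 × (1.0 + 0.24 × 7.6) = 0.60 × 2.8240 = 1.6944
delay to age 3: R₀ = 0.60 × (0.61 × 7.6) = 0.60 × 4.6360 = 2.7816
Higher: delay to age 3 (2.7816).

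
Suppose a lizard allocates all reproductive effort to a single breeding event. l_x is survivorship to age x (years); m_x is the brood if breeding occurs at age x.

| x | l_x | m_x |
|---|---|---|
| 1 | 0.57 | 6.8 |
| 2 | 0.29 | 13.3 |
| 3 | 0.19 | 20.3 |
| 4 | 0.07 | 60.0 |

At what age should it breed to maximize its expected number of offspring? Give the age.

4

Expected offspring if breeding at age x = l_x × m_x:
  age 1: 0.57 × 6.8 = 3.876
  age 2: 0.29 × 13.3 = 3.857
  age 3: 0.19 × 20.3 = 3.857
  age 4: 0.07 × 60.0 = 4.200
Maximum at age 4 (4.200).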